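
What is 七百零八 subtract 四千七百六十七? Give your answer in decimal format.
Convert 七百零八 (Chinese numeral) → 7×100 + 8 = 708 (decimal)
Convert 四千七百六十七 (Chinese numeral) → 4×1000 + 7×100 + 6×10 + 7 = 4767 (decimal)
Compute 708 - 4767 = -4059
-4059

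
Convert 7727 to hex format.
Convert 7727 (decimal) → 7727 = 1×4096 + 14×256 + 2×16 + 15 → 0x1E2F (hexadecimal)
0x1E2F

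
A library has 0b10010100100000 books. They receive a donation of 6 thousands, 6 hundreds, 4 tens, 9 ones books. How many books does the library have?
Convert 0b10010100100000 (binary) → 8192 + 1024 + 256 + 32 = 9504 (decimal)
Convert 6 thousands, 6 hundreds, 4 tens, 9 ones (place-value notation) → 6×1000 + 6×100 + 4×10 + 9 = 6649 (decimal)
Compute 9504 + 6649 = 16153
16153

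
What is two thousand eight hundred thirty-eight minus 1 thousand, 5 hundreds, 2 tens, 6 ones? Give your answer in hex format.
Convert two thousand eight hundred thirty-eight (English words) → 2×1000 + 8×100 + 38 = 2838 (decimal)
Convert 1 thousand, 5 hundreds, 2 tens, 6 ones (place-value notation) → 1×1000 + 5×100 + 2×10 + 6 = 1526 (decimal)
Compute 2838 - 1526 = 1312
Convert 1312 (decimal) → 1312 = 5×256 + 2×16 → 0x520 (hexadecimal)
0x520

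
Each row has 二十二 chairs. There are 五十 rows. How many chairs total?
Convert 二十二 (Chinese numeral) → 2×10 + 2 = 22 (decimal)
Convert 五十 (Chinese numeral) → 5×10 = 50 (decimal)
Compute 22 × 50 = 1100
1100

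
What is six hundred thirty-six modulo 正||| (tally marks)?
Convert six hundred thirty-six (English words) → 6×100 + 36 = 636 (decimal)
Convert 正||| (tally marks) → 5 + 3 = 8 (decimal)
Compute 636 mod 8 = 4
4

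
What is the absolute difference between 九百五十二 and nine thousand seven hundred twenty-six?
Convert 九百五十二 (Chinese numeral) → 9×100 + 5×10 + 2 = 952 (decimal)
Convert nine thousand seven hundred twenty-six (English words) → 9×1000 + 7×100 + 26 = 9726 (decimal)
Compute |952 - 9726| = 8774
8774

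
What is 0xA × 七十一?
Convert 0xA (hexadecimal) → 10 (decimal)
Convert 七十一 (Chinese numeral) → 7×10 + 1 = 71 (decimal)
Compute 10 × 71 = 710
710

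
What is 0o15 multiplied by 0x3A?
Convert 0o15 (octal) → 1×8 + 5 = 13 (decimal)
Convert 0x3A (hexadecimal) → 3×16 + 10 = 58 (decimal)
Compute 13 × 58 = 754
754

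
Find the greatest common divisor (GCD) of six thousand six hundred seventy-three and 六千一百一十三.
Convert six thousand six hundred seventy-three (English words) → 6×1000 + 6×100 + 73 = 6673 (decimal)
Convert 六千一百一十三 (Chinese numeral) → 6×1000 + 1×100 + 1×10 + 3 = 6113 (decimal)
Compute gcd(6673, 6113) = 1
1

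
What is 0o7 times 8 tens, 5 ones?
Convert 0o7 (octal) → 7 (decimal)
Convert 8 tens, 5 ones (place-value notation) → 8×10 + 5 = 85 (decimal)
Compute 7 × 85 = 595
595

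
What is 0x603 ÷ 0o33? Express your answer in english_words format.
Convert 0x603 (hexadecimal) → 6×256 + 3 = 1539 (decimal)
Convert 0o33 (octal) → 3×8 + 3 = 27 (decimal)
Compute 1539 ÷ 27 = 57
Convert 57 (decimal) → fifty-seven (English words)
fifty-seven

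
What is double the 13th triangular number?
The 13th triangular number = 13×14/2 = 91
Compute 91 × 2 = 182
182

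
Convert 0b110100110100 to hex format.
Convert 0b110100110100 (binary) → 2048 + 1024 + 256 + 32 + 16 + 4 = 3380 (decimal)
Convert 3380 (decimal) → 3380 = 13×256 + 3×16 + 4 → 0xD34 (hexadecimal)
0xD34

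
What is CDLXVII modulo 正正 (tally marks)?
Convert CDLXVII (Roman numeral) → 400 + 50 + 10 + 5 + 1 + 1 = 467 (decimal)
Convert 正正 (tally marks) → 5 + 5 = 10 (decimal)
Compute 467 mod 10 = 7
7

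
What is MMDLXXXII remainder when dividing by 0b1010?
Convert MMDLXXXII (Roman numeral) → 1000 + 1000 + 500 + 50 + 10 + 10 + 10 + 1 + 1 = 2582 (decimal)
Convert 0b1010 (binary) → 8 + 2 = 10 (decimal)
Compute 2582 mod 10 = 2
2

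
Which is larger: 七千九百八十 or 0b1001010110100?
Convert 七千九百八十 (Chinese numeral) → 7×1000 + 9×100 + 8×10 = 7980 (decimal)
Convert 0b1001010110100 (binary) → 4096 + 512 + 128 + 32 + 16 + 4 = 4788 (decimal)
Compare 7980 vs 4788: larger = 7980
7980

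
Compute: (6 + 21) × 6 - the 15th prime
Convert the 15th prime (prime index) → 47 (decimal)
Expression in decimal: (6 + 21) × 6 - 47
Parentheses first: 6 + 21 = 27
Multiply: 27 × 6 = 162
Subtract: 162 - 47 = 115
115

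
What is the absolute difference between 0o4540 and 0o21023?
Convert 0o4540 (octal) → 4×512 + 5×64 + 4×8 = 2400 (decimal)
Convert 0o21023 (octal) → 2×4096 + 1×512 + 2×8 + 3 = 8723 (decimal)
Compute |2400 - 8723| = 6323
6323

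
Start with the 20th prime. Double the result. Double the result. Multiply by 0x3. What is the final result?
Convert the 20th prime (prime index) → 71 (decimal)
Start: 71
71 × 2 = 142
142 × 2 = 284
Convert 0x3 (hexadecimal) → 3 (decimal)
284 × 3 = 852
852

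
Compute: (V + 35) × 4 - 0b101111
Convert V (Roman numeral) → 5 (decimal)
Convert 0b101111 (binary) → 32 + 8 + 4 + 2 + 1 = 47 (decimal)
Expression in decimal: (5 + 35) × 4 - 47
Parentheses first: 5 + 35 = 40
Multiply: 40 × 4 = 160
Subtract: 160 - 47 = 113
113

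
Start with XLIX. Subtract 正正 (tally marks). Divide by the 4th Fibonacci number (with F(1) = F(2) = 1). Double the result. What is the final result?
Convert XLIX (Roman numeral) → 40 + 9 = 49 (decimal)
Start: 49
Convert 正正 (tally marks) → 5 + 5 = 10 (decimal)
49 - 10 = 39
Convert the 4th Fibonacci number (with F(1) = F(2) = 1) (Fibonacci index) → 1, 1, 2, 3 → 3 (decimal)
39 ÷ 3 = 13
13 × 2 = 26
26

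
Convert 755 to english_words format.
Convert 755 (decimal) → 755 = 7×100 + 55 → seven hundred fifty-five (English words)
seven hundred fifty-five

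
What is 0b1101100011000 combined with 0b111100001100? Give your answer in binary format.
Convert 0b1101100011000 (binary) → 4096 + 2048 + 512 + 256 + 16 + 8 = 6936 (decimal)
Convert 0b111100001100 (binary) → 2048 + 1024 + 512 + 256 + 8 + 4 = 3852 (decimal)
Compute 6936 + 3852 = 10788
Convert 10788 (decimal) → 10788 = 8192 + 2048 + 512 + 32 + 4 → 0b10101000100100 (binary)
0b10101000100100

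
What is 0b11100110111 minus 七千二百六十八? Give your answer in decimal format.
Convert 0b11100110111 (binary) → 1024 + 512 + 256 + 32 + 16 + 4 + 2 + 1 = 1847 (decimal)
Convert 七千二百六十八 (Chinese numeral) → 7×1000 + 2×100 + 6×10 + 8 = 7268 (decimal)
Compute 1847 - 7268 = -5421
-5421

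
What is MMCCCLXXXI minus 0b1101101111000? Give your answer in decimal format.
Convert MMCCCLXXXI (Roman numeral) → 1000 + 1000 + 100 + 100 + 100 + 50 + 10 + 10 + 10 + 1 = 2381 (decimal)
Convert 0b1101101111000 (binary) → 4096 + 2048 + 512 + 256 + 64 + 32 + 16 + 8 = 7032 (decimal)
Compute 2381 - 7032 = -4651
-4651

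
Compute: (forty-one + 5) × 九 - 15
Convert forty-one (English words) → 41 (decimal)
Convert 九 (Chinese numeral) → 9 (decimal)
Expression in decimal: (41 + 5) × 9 - 15
Parentheses first: 41 + 5 = 46
Multiply: 46 × 9 = 414
Subtract: 414 - 15 = 399
399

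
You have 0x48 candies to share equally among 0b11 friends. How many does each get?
Convert 0x48 (hexadecimal) → 4×16 + 8 = 72 (decimal)
Convert 0b11 (binary) → 2 + 1 = 3 (decimal)
Compute 72 ÷ 3 = 24
24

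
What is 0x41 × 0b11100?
Convert 0x41 (hexadecimal) → 4×16 + 1 = 65 (decimal)
Convert 0b11100 (binary) → 16 + 8 + 4 = 28 (decimal)
Compute 65 × 28 = 1820
1820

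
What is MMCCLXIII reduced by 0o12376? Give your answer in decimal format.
Convert MMCCLXIII (Roman numeral) → 1000 + 1000 + 100 + 100 + 50 + 10 + 1 + 1 + 1 = 2263 (decimal)
Convert 0o12376 (octal) → 1×4096 + 2×512 + 3×64 + 7×8 + 6 = 5374 (decimal)
Compute 2263 - 5374 = -3111
-3111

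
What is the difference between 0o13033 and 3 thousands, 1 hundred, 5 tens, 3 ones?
Convert 0o13033 (octal) → 1×4096 + 3×512 + 3×8 + 3 = 5659 (decimal)
Convert 3 thousands, 1 hundred, 5 tens, 3 ones (place-value notation) → 3×1000 + 1×100 + 5×10 + 3 = 3153 (decimal)
Difference: |5659 - 3153| = 2506
2506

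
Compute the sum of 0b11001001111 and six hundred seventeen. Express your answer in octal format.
Convert 0b11001001111 (binary) → 1024 + 512 + 64 + 8 + 4 + 2 + 1 = 1615 (decimal)
Convert six hundred seventeen (English words) → 6×100 + 17 = 617 (decimal)
Compute 1615 + 617 = 2232
Convert 2232 (decimal) → 2232 = 4×512 + 2×64 + 7×8 → 0o4270 (octal)
0o4270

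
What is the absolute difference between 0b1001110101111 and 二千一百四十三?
Convert 0b1001110101111 (binary) → 4096 + 512 + 256 + 128 + 32 + 8 + 4 + 2 + 1 = 5039 (decimal)
Convert 二千一百四十三 (Chinese numeral) → 2×1000 + 1×100 + 4×10 + 3 = 2143 (decimal)
Compute |5039 - 2143| = 2896
2896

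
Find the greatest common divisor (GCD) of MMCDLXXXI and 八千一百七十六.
Convert MMCDLXXXI (Roman numeral) → 1000 + 1000 + 400 + 50 + 10 + 10 + 10 + 1 = 2481 (decimal)
Convert 八千一百七十六 (Chinese numeral) → 8×1000 + 1×100 + 7×10 + 6 = 8176 (decimal)
Compute gcd(2481, 8176) = 1
1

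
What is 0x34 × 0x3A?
Convert 0x34 (hexadecimal) → 3×16 + 4 = 52 (decimal)
Convert 0x3A (hexadecimal) → 3×16 + 10 = 58 (decimal)
Compute 52 × 58 = 3016
3016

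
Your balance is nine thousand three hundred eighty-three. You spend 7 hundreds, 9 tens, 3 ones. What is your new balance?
Convert nine thousand three hundred eighty-three (English words) → 9×1000 + 3×100 + 83 = 9383 (decimal)
Convert 7 hundreds, 9 tens, 3 ones (place-value notation) → 7×100 + 9×10 + 3 = 793 (decimal)
Compute 9383 - 793 = 8590
8590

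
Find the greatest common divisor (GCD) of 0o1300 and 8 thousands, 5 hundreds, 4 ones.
Convert 0o1300 (octal) → 1×512 + 3×64 = 704 (decimal)
Convert 8 thousands, 5 hundreds, 4 ones (place-value notation) → 8×1000 + 5×100 + 4 = 8504 (decimal)
Compute gcd(704, 8504) = 8
8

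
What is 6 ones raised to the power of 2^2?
Convert 6 ones (place-value notation) → 6 (decimal)
Convert 2^2 (power) → 4 (decimal)
Compute 6 ^ 4 = 1296
1296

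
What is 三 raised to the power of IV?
Convert 三 (Chinese numeral) → 3 (decimal)
Convert IV (Roman numeral) → 4 (decimal)
Compute 3 ^ 4 = 81
81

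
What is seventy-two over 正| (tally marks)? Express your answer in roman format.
Convert seventy-two (English words) → 72 (decimal)
Convert 正| (tally marks) → 5 + 1 = 6 (decimal)
Compute 72 ÷ 6 = 12
Convert 12 (decimal) → 12 = 10 + 1 + 1 → XII (Roman numeral)
XII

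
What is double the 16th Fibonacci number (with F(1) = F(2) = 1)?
The 16th Fibonacci number (with F(1) = F(2) = 1) = 987
Compute 987 × 2 = 1974
1974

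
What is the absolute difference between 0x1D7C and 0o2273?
Convert 0x1D7C (hexadecimal) → 1×4096 + 13×256 + 7×16 + 12 = 7548 (decimal)
Convert 0o2273 (octal) → 2×512 + 2×64 + 7×8 + 3 = 1211 (decimal)
Compute |7548 - 1211| = 6337
6337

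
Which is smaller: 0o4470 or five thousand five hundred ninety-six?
Convert 0o4470 (octal) → 4×512 + 4×64 + 7×8 = 2360 (decimal)
Convert five thousand five hundred ninety-six (English words) → 5×1000 + 5×100 + 96 = 5596 (decimal)
Compare 2360 vs 5596: smaller = 2360
2360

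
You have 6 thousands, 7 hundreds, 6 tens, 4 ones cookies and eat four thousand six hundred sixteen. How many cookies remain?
Convert 6 thousands, 7 hundreds, 6 tens, 4 ones (place-value notation) → 6×1000 + 7×100 + 6×10 + 4 = 6764 (decimal)
Convert four thousand six hundred sixteen (English words) → 4×1000 + 6×100 + 16 = 4616 (decimal)
Compute 6764 - 4616 = 2148
2148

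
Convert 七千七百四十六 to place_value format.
Convert 七千七百四十六 (Chinese numeral) → 7×1000 + 7×100 + 4×10 + 6 = 7746 (decimal)
Convert 7746 (decimal) → 7746 = 7×1000 + 7×100 + 4×10 + 6 → 7 thousands, 7 hundreds, 4 tens, 6 ones (place-value notation)
7 thousands, 7 hundreds, 4 tens, 6 ones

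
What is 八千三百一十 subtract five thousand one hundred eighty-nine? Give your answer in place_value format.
Convert 八千三百一十 (Chinese numeral) → 8×1000 + 3×100 + 1×10 = 8310 (decimal)
Convert five thousand one hundred eighty-nine (English words) → 5×1000 + 1×100 + 89 = 5189 (decimal)
Compute 8310 - 5189 = 3121
Convert 3121 (decimal) → 3121 = 3×1000 + 1×100 + 2×10 + 1 → 3 thousands, 1 hundred, 2 tens, 1 one (place-value notation)
3 thousands, 1 hundred, 2 tens, 1 one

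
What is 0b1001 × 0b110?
Convert 0b1001 (binary) → 8 + 1 = 9 (decimal)
Convert 0b110 (binary) → 4 + 2 = 6 (decimal)
Compute 9 × 6 = 54
54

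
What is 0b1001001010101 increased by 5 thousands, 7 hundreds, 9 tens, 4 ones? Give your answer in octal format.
Convert 0b1001001010101 (binary) → 4096 + 512 + 64 + 16 + 4 + 1 = 4693 (decimal)
Convert 5 thousands, 7 hundreds, 9 tens, 4 ones (place-value notation) → 5×1000 + 7×100 + 9×10 + 4 = 5794 (decimal)
Compute 4693 + 5794 = 10487
Convert 10487 (decimal) → 10487 = 2×4096 + 4×512 + 3×64 + 6×8 + 7 → 0o24367 (octal)
0o24367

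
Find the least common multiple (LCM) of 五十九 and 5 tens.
Convert 五十九 (Chinese numeral) → 5×10 + 9 = 59 (decimal)
Convert 5 tens (place-value notation) → 5×10 = 50 (decimal)
Compute lcm(59, 50) = 2950
2950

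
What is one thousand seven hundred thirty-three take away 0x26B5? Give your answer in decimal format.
Convert one thousand seven hundred thirty-three (English words) → 1×1000 + 7×100 + 33 = 1733 (decimal)
Convert 0x26B5 (hexadecimal) → 2×4096 + 6×256 + 11×16 + 5 = 9909 (decimal)
Compute 1733 - 9909 = -8176
-8176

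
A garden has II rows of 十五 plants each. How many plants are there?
Convert 十五 (Chinese numeral) → 1×10 + 5 = 15 (decimal)
Convert II (Roman numeral) → 1 + 1 = 2 (decimal)
Compute 15 × 2 = 30
30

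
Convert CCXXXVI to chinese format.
Convert CCXXXVI (Roman numeral) → 100 + 100 + 10 + 10 + 10 + 5 + 1 = 236 (decimal)
Convert 236 (decimal) → 236 = 2×100 + 3×10 + 6 → 二百三十六 (Chinese numeral)
二百三十六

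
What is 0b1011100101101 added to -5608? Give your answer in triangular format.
Convert 0b1011100101101 (binary) → 4096 + 1024 + 512 + 256 + 32 + 8 + 4 + 1 = 5933 (decimal)
Compute 5933 + -5608 = 325
Convert 325 (decimal) → 325 = 25×26/2 → the 25th triangular number (triangular index)
the 25th triangular number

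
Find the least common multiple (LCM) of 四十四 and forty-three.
Convert 四十四 (Chinese numeral) → 4×10 + 4 = 44 (decimal)
Convert forty-three (English words) → 43 (decimal)
Compute lcm(44, 43) = 1892
1892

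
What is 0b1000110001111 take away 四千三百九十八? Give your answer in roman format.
Convert 0b1000110001111 (binary) → 4096 + 256 + 128 + 8 + 4 + 2 + 1 = 4495 (decimal)
Convert 四千三百九十八 (Chinese numeral) → 4×1000 + 3×100 + 9×10 + 8 = 4398 (decimal)
Compute 4495 - 4398 = 97
Convert 97 (decimal) → 97 = 90 + 5 + 1 + 1 → XCVII (Roman numeral)
XCVII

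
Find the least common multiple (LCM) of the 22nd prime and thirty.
Convert the 22nd prime (prime index) → 79 (decimal)
Convert thirty (English words) → 30 (decimal)
Compute lcm(79, 30) = 2370
2370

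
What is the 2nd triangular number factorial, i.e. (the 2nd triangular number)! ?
Convert the 2nd triangular number (triangular index) → 2×3/2 = 3 (decimal)
Compute 3! = 6
6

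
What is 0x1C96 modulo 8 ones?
Convert 0x1C96 (hexadecimal) → 1×4096 + 12×256 + 9×16 + 6 = 7318 (decimal)
Convert 8 ones (place-value notation) → 8 (decimal)
Compute 7318 mod 8 = 6
6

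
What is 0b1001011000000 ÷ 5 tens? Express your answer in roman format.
Convert 0b1001011000000 (binary) → 4096 + 512 + 128 + 64 = 4800 (decimal)
Convert 5 tens (place-value notation) → 5×10 = 50 (decimal)
Compute 4800 ÷ 50 = 96
Convert 96 (decimal) → 96 = 90 + 5 + 1 → XCVI (Roman numeral)
XCVI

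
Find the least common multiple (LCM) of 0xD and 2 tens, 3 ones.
Convert 0xD (hexadecimal) → 13 (decimal)
Convert 2 tens, 3 ones (place-value notation) → 2×10 + 3 = 23 (decimal)
Compute lcm(13, 23) = 299
299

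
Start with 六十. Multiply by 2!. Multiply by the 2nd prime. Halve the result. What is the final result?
Convert 六十 (Chinese numeral) → 6×10 = 60 (decimal)
Start: 60
Convert 2! (factorial) → 2 (decimal)
60 × 2 = 120
Convert the 2nd prime (prime index) → 3 (decimal)
120 × 3 = 360
360 ÷ 2 = 180
180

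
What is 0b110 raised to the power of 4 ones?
Convert 0b110 (binary) → 4 + 2 = 6 (decimal)
Convert 4 ones (place-value notation) → 4 (decimal)
Compute 6 ^ 4 = 1296
1296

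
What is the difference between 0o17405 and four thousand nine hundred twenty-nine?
Convert 0o17405 (octal) → 1×4096 + 7×512 + 4×64 + 5 = 7941 (decimal)
Convert four thousand nine hundred twenty-nine (English words) → 4×1000 + 9×100 + 29 = 4929 (decimal)
Difference: |7941 - 4929| = 3012
3012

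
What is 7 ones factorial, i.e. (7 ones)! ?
Convert 7 ones (place-value notation) → 7 (decimal)
Compute 7! = 5040
5040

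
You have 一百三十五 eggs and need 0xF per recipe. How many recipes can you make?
Convert 一百三十五 (Chinese numeral) → 1×100 + 3×10 + 5 = 135 (decimal)
Convert 0xF (hexadecimal) → 15 (decimal)
Compute 135 ÷ 15 = 9
9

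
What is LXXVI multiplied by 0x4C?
Convert LXXVI (Roman numeral) → 50 + 10 + 10 + 5 + 1 = 76 (decimal)
Convert 0x4C (hexadecimal) → 4×16 + 12 = 76 (decimal)
Compute 76 × 76 = 5776
5776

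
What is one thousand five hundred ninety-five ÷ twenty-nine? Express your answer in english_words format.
Convert one thousand five hundred ninety-five (English words) → 1×1000 + 5×100 + 95 = 1595 (decimal)
Convert twenty-nine (English words) → 29 (decimal)
Compute 1595 ÷ 29 = 55
Convert 55 (decimal) → fifty-five (English words)
fifty-five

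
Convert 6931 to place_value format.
Convert 6931 (decimal) → 6931 = 6×1000 + 9×100 + 3×10 + 1 → 6 thousands, 9 hundreds, 3 tens, 1 one (place-value notation)
6 thousands, 9 hundreds, 3 tens, 1 one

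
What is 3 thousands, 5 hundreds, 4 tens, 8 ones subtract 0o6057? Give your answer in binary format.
Convert 3 thousands, 5 hundreds, 4 tens, 8 ones (place-value notation) → 3×1000 + 5×100 + 4×10 + 8 = 3548 (decimal)
Convert 0o6057 (octal) → 6×512 + 5×8 + 7 = 3119 (decimal)
Compute 3548 - 3119 = 429
Convert 429 (decimal) → 429 = 256 + 128 + 32 + 8 + 4 + 1 → 0b110101101 (binary)
0b110101101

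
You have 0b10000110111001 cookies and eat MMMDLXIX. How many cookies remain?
Convert 0b10000110111001 (binary) → 8192 + 256 + 128 + 32 + 16 + 8 + 1 = 8633 (decimal)
Convert MMMDLXIX (Roman numeral) → 1000 + 1000 + 1000 + 500 + 50 + 10 + 9 = 3569 (decimal)
Compute 8633 - 3569 = 5064
5064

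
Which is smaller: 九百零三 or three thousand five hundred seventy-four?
Convert 九百零三 (Chinese numeral) → 9×100 + 3 = 903 (decimal)
Convert three thousand five hundred seventy-four (English words) → 3×1000 + 5×100 + 74 = 3574 (decimal)
Compare 903 vs 3574: smaller = 903
903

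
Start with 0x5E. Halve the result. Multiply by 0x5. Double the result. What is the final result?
Convert 0x5E (hexadecimal) → 5×16 + 14 = 94 (decimal)
Start: 94
94 ÷ 2 = 47
Convert 0x5 (hexadecimal) → 5 (decimal)
47 × 5 = 235
235 × 2 = 470
470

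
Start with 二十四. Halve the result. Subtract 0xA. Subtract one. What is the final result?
Convert 二十四 (Chinese numeral) → 2×10 + 4 = 24 (decimal)
Start: 24
24 ÷ 2 = 12
Convert 0xA (hexadecimal) → 10 (decimal)
12 - 10 = 2
Convert one (English words) → 1 (decimal)
2 - 1 = 1
1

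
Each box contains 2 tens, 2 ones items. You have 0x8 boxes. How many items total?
Convert 2 tens, 2 ones (place-value notation) → 2×10 + 2 = 22 (decimal)
Convert 0x8 (hexadecimal) → 8 (decimal)
Compute 22 × 8 = 176
176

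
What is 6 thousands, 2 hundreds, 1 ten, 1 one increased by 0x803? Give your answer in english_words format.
Convert 6 thousands, 2 hundreds, 1 ten, 1 one (place-value notation) → 6×1000 + 2×100 + 1×10 + 1 = 6211 (decimal)
Convert 0x803 (hexadecimal) → 8×256 + 3 = 2051 (decimal)
Compute 6211 + 2051 = 8262
Convert 8262 (decimal) → 8262 = 8×1000 + 2×100 + 62 → eight thousand two hundred sixty-two (English words)
eight thousand two hundred sixty-two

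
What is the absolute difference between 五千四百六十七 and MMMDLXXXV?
Convert 五千四百六十七 (Chinese numeral) → 5×1000 + 4×100 + 6×10 + 7 = 5467 (decimal)
Convert MMMDLXXXV (Roman numeral) → 1000 + 1000 + 1000 + 500 + 50 + 10 + 10 + 10 + 5 = 3585 (decimal)
Compute |5467 - 3585| = 1882
1882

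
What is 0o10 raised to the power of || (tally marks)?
Convert 0o10 (octal) → 1×8 = 8 (decimal)
Convert || (tally marks) → 2 (decimal)
Compute 8 ^ 2 = 64
64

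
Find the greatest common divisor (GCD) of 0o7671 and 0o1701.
Convert 0o7671 (octal) → 7×512 + 6×64 + 7×8 + 1 = 4025 (decimal)
Convert 0o1701 (octal) → 1×512 + 7×64 + 1 = 961 (decimal)
Compute gcd(4025, 961) = 1
1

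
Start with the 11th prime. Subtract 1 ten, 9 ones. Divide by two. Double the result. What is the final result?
Convert the 11th prime (prime index) → 31 (decimal)
Start: 31
Convert 1 ten, 9 ones (place-value notation) → 1×10 + 9 = 19 (decimal)
31 - 19 = 12
Convert two (English words) → 2 (decimal)
12 ÷ 2 = 6
6 × 2 = 12
12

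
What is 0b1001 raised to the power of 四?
Convert 0b1001 (binary) → 8 + 1 = 9 (decimal)
Convert 四 (Chinese numeral) → 4 (decimal)
Compute 9 ^ 4 = 6561
6561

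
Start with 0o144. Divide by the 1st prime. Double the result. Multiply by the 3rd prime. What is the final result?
Convert 0o144 (octal) → 1×64 + 4×8 + 4 = 100 (decimal)
Start: 100
Convert the 1st prime (prime index) → 2 (decimal)
100 ÷ 2 = 50
50 × 2 = 100
Convert the 3rd prime (prime index) → 5 (decimal)
100 × 5 = 500
500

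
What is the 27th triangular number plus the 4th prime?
The 27th triangular number = 27×28/2 = 378
Convert the 4th prime (prime index) → 7 (decimal)
Compute 378 + 7 = 385
385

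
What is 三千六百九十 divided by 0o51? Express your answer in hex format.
Convert 三千六百九十 (Chinese numeral) → 3×1000 + 6×100 + 9×10 = 3690 (decimal)
Convert 0o51 (octal) → 5×8 + 1 = 41 (decimal)
Compute 3690 ÷ 41 = 90
Convert 90 (decimal) → 90 = 5×16 + 10 → 0x5A (hexadecimal)
0x5A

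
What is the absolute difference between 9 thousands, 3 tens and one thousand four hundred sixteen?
Convert 9 thousands, 3 tens (place-value notation) → 9×1000 + 3×10 = 9030 (decimal)
Convert one thousand four hundred sixteen (English words) → 1×1000 + 4×100 + 16 = 1416 (decimal)
Compute |9030 - 1416| = 7614
7614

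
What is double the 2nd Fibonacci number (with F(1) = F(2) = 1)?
The 2nd Fibonacci number (with F(1) = F(2) = 1) = 1
Compute 1 × 2 = 2
2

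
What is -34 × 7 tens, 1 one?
Convert 7 tens, 1 one (place-value notation) → 7×10 + 1 = 71 (decimal)
Compute -34 × 71 = -2414
-2414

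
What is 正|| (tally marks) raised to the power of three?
Convert 正|| (tally marks) → 5 + 2 = 7 (decimal)
Convert three (English words) → 3 (decimal)
Compute 7 ^ 3 = 343
343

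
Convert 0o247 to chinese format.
Convert 0o247 (octal) → 2×64 + 4×8 + 7 = 167 (decimal)
Convert 167 (decimal) → 167 = 1×100 + 6×10 + 7 → 一百六十七 (Chinese numeral)
一百六十七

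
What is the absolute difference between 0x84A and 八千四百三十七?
Convert 0x84A (hexadecimal) → 8×256 + 4×16 + 10 = 2122 (decimal)
Convert 八千四百三十七 (Chinese numeral) → 8×1000 + 4×100 + 3×10 + 7 = 8437 (decimal)
Compute |2122 - 8437| = 6315
6315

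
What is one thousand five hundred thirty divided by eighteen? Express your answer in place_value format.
Convert one thousand five hundred thirty (English words) → 1×1000 + 5×100 + 30 = 1530 (decimal)
Convert eighteen (English words) → 18 (decimal)
Compute 1530 ÷ 18 = 85
Convert 85 (decimal) → 85 = 8×10 + 5 → 8 tens, 5 ones (place-value notation)
8 tens, 5 ones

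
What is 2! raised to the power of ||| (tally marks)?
Convert 2! (factorial) → 2 (decimal)
Convert ||| (tally marks) → 3 (decimal)
Compute 2 ^ 3 = 8
8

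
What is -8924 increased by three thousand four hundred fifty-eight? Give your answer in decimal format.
Convert three thousand four hundred fifty-eight (English words) → 3×1000 + 4×100 + 58 = 3458 (decimal)
Compute -8924 + 3458 = -5466
-5466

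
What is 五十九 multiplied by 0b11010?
Convert 五十九 (Chinese numeral) → 5×10 + 9 = 59 (decimal)
Convert 0b11010 (binary) → 16 + 8 + 2 = 26 (decimal)
Compute 59 × 26 = 1534
1534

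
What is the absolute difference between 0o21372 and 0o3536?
Convert 0o21372 (octal) → 2×4096 + 1×512 + 3×64 + 7×8 + 2 = 8954 (decimal)
Convert 0o3536 (octal) → 3×512 + 5×64 + 3×8 + 6 = 1886 (decimal)
Compute |8954 - 1886| = 7068
7068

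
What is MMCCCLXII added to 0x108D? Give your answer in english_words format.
Convert MMCCCLXII (Roman numeral) → 1000 + 1000 + 100 + 100 + 100 + 50 + 10 + 1 + 1 = 2362 (decimal)
Convert 0x108D (hexadecimal) → 1×4096 + 8×16 + 13 = 4237 (decimal)
Compute 2362 + 4237 = 6599
Convert 6599 (decimal) → 6599 = 6×1000 + 5×100 + 99 → six thousand five hundred ninety-nine (English words)
six thousand five hundred ninety-nine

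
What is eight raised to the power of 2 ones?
Convert eight (English words) → 8 (decimal)
Convert 2 ones (place-value notation) → 2 (decimal)
Compute 8 ^ 2 = 64
64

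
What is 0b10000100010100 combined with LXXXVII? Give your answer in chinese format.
Convert 0b10000100010100 (binary) → 8192 + 256 + 16 + 4 = 8468 (decimal)
Convert LXXXVII (Roman numeral) → 50 + 10 + 10 + 10 + 5 + 1 + 1 = 87 (decimal)
Compute 8468 + 87 = 8555
Convert 8555 (decimal) → 8555 = 8×1000 + 5×100 + 5×10 + 5 → 八千五百五十五 (Chinese numeral)
八千五百五十五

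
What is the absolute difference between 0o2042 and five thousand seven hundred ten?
Convert 0o2042 (octal) → 2×512 + 4×8 + 2 = 1058 (decimal)
Convert five thousand seven hundred ten (English words) → 5×1000 + 7×100 + 10 = 5710 (decimal)
Compute |1058 - 5710| = 4652
4652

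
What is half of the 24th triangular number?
The 24th triangular number = 24×25/2 = 300
Compute 300 ÷ 2 = 150
150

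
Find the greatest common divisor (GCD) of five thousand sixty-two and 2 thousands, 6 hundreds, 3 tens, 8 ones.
Convert five thousand sixty-two (English words) → 5×1000 + 62 = 5062 (decimal)
Convert 2 thousands, 6 hundreds, 3 tens, 8 ones (place-value notation) → 2×1000 + 6×100 + 3×10 + 8 = 2638 (decimal)
Compute gcd(5062, 2638) = 2
2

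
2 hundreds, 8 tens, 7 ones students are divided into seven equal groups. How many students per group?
Convert 2 hundreds, 8 tens, 7 ones (place-value notation) → 2×100 + 8×10 + 7 = 287 (decimal)
Convert seven (English words) → 7 (decimal)
Compute 287 ÷ 7 = 41
41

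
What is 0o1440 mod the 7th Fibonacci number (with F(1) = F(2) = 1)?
Convert 0o1440 (octal) → 1×512 + 4×64 + 4×8 = 800 (decimal)
Convert the 7th Fibonacci number (with F(1) = F(2) = 1) (Fibonacci index) → 1, 1, 2, 3, 5, 8, 13 → 13 (decimal)
Compute 800 mod 13 = 7
7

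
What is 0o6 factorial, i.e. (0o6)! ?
Convert 0o6 (octal) → 6 (decimal)
Compute 6! = 720
720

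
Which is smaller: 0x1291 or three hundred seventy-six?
Convert 0x1291 (hexadecimal) → 1×4096 + 2×256 + 9×16 + 1 = 4753 (decimal)
Convert three hundred seventy-six (English words) → 3×100 + 76 = 376 (decimal)
Compare 4753 vs 376: smaller = 376
376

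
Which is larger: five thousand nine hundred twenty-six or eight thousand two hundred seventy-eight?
Convert five thousand nine hundred twenty-six (English words) → 5×1000 + 9×100 + 26 = 5926 (decimal)
Convert eight thousand two hundred seventy-eight (English words) → 8×1000 + 2×100 + 78 = 8278 (decimal)
Compare 5926 vs 8278: larger = 8278
8278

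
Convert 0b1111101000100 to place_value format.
Convert 0b1111101000100 (binary) → 4096 + 2048 + 1024 + 512 + 256 + 64 + 4 = 8004 (decimal)
Convert 8004 (decimal) → 8004 = 8×1000 + 4 → 8 thousands, 4 ones (place-value notation)
8 thousands, 4 ones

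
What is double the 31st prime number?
The 31st prime number = 127
Compute 127 × 2 = 254
254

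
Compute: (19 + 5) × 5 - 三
Convert 三 (Chinese numeral) → 3 (decimal)
Expression in decimal: (19 + 5) × 5 - 3
Parentheses first: 19 + 5 = 24
Multiply: 24 × 5 = 120
Subtract: 120 - 3 = 117
117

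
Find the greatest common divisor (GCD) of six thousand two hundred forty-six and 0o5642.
Convert six thousand two hundred forty-six (English words) → 6×1000 + 2×100 + 46 = 6246 (decimal)
Convert 0o5642 (octal) → 5×512 + 6×64 + 4×8 + 2 = 2978 (decimal)
Compute gcd(6246, 2978) = 2
2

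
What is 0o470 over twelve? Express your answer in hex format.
Convert 0o470 (octal) → 4×64 + 7×8 = 312 (decimal)
Convert twelve (English words) → 12 (decimal)
Compute 312 ÷ 12 = 26
Convert 26 (decimal) → 26 = 1×16 + 10 → 0x1A (hexadecimal)
0x1A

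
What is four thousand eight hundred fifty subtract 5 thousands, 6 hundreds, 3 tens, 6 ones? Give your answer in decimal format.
Convert four thousand eight hundred fifty (English words) → 4×1000 + 8×100 + 50 = 4850 (decimal)
Convert 5 thousands, 6 hundreds, 3 tens, 6 ones (place-value notation) → 5×1000 + 6×100 + 3×10 + 6 = 5636 (decimal)
Compute 4850 - 5636 = -786
-786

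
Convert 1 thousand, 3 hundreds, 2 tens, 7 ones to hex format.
Convert 1 thousand, 3 hundreds, 2 tens, 7 ones (place-value notation) → 1×1000 + 3×100 + 2×10 + 7 = 1327 (decimal)
Convert 1327 (decimal) → 1327 = 5×256 + 2×16 + 15 → 0x52F (hexadecimal)
0x52F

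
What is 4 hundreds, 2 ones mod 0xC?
Convert 4 hundreds, 2 ones (place-value notation) → 4×100 + 2 = 402 (decimal)
Convert 0xC (hexadecimal) → 12 (decimal)
Compute 402 mod 12 = 6
6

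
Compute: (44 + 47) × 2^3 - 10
Convert 2^3 (power) → 8 (decimal)
Expression in decimal: (44 + 47) × 8 - 10
Parentheses first: 44 + 47 = 91
Multiply: 91 × 8 = 728
Subtract: 728 - 10 = 718
718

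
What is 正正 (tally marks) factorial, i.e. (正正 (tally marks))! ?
Convert 正正 (tally marks) → 5 + 5 = 10 (decimal)
Compute 10! = 3628800
3628800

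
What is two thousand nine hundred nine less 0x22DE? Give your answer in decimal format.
Convert two thousand nine hundred nine (English words) → 2×1000 + 9×100 + 9 = 2909 (decimal)
Convert 0x22DE (hexadecimal) → 2×4096 + 2×256 + 13×16 + 14 = 8926 (decimal)
Compute 2909 - 8926 = -6017
-6017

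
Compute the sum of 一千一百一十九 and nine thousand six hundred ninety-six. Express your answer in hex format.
Convert 一千一百一十九 (Chinese numeral) → 1×1000 + 1×100 + 1×10 + 9 = 1119 (decimal)
Convert nine thousand six hundred ninety-six (English words) → 9×1000 + 6×100 + 96 = 9696 (decimal)
Compute 1119 + 9696 = 10815
Convert 10815 (decimal) → 10815 = 2×4096 + 10×256 + 3×16 + 15 → 0x2A3F (hexadecimal)
0x2A3F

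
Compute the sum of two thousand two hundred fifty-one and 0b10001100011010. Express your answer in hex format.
Convert two thousand two hundred fifty-one (English words) → 2×1000 + 2×100 + 51 = 2251 (decimal)
Convert 0b10001100011010 (binary) → 8192 + 512 + 256 + 16 + 8 + 2 = 8986 (decimal)
Compute 2251 + 8986 = 11237
Convert 11237 (decimal) → 11237 = 2×4096 + 11×256 + 14×16 + 5 → 0x2BE5 (hexadecimal)
0x2BE5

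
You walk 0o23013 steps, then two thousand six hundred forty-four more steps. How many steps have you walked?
Convert 0o23013 (octal) → 2×4096 + 3×512 + 1×8 + 3 = 9739 (decimal)
Convert two thousand six hundred forty-four (English words) → 2×1000 + 6×100 + 44 = 2644 (decimal)
Compute 9739 + 2644 = 12383
12383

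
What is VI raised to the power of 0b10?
Convert VI (Roman numeral) → 5 + 1 = 6 (decimal)
Convert 0b10 (binary) → 2 (decimal)
Compute 6 ^ 2 = 36
36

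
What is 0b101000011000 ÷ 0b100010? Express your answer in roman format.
Convert 0b101000011000 (binary) → 2048 + 512 + 16 + 8 = 2584 (decimal)
Convert 0b100010 (binary) → 32 + 2 = 34 (decimal)
Compute 2584 ÷ 34 = 76
Convert 76 (decimal) → 76 = 50 + 10 + 10 + 5 + 1 → LXXVI (Roman numeral)
LXXVI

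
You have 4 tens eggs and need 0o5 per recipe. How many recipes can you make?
Convert 4 tens (place-value notation) → 4×10 = 40 (decimal)
Convert 0o5 (octal) → 5 (decimal)
Compute 40 ÷ 5 = 8
8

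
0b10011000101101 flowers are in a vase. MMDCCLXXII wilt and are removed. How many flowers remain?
Convert 0b10011000101101 (binary) → 8192 + 1024 + 512 + 32 + 8 + 4 + 1 = 9773 (decimal)
Convert MMDCCLXXII (Roman numeral) → 1000 + 1000 + 500 + 100 + 100 + 50 + 10 + 10 + 1 + 1 = 2772 (decimal)
Compute 9773 - 2772 = 7001
7001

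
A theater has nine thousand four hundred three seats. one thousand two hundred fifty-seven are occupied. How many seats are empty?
Convert nine thousand four hundred three (English words) → 9×1000 + 4×100 + 3 = 9403 (decimal)
Convert one thousand two hundred fifty-seven (English words) → 1×1000 + 2×100 + 57 = 1257 (decimal)
Compute 9403 - 1257 = 8146
8146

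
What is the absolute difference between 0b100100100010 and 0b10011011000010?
Convert 0b100100100010 (binary) → 2048 + 256 + 32 + 2 = 2338 (decimal)
Convert 0b10011011000010 (binary) → 8192 + 1024 + 512 + 128 + 64 + 2 = 9922 (decimal)
Compute |2338 - 9922| = 7584
7584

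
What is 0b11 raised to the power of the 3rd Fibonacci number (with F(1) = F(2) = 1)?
Convert 0b11 (binary) → 2 + 1 = 3 (decimal)
Convert the 3rd Fibonacci number (with F(1) = F(2) = 1) (Fibonacci index) → 1, 1, 2 → 2 (decimal)
Compute 3 ^ 2 = 9
9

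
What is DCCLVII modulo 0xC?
Convert DCCLVII (Roman numeral) → 500 + 100 + 100 + 50 + 5 + 1 + 1 = 757 (decimal)
Convert 0xC (hexadecimal) → 12 (decimal)
Compute 757 mod 12 = 1
1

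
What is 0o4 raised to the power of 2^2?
Convert 0o4 (octal) → 4 (decimal)
Convert 2^2 (power) → 4 (decimal)
Compute 4 ^ 4 = 256
256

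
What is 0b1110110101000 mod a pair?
Convert 0b1110110101000 (binary) → 4096 + 2048 + 1024 + 256 + 128 + 32 + 8 = 7592 (decimal)
Convert a pair (colloquial) → 2 (decimal)
Compute 7592 mod 2 = 0
0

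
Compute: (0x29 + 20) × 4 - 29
Convert 0x29 (hexadecimal) → 2×16 + 9 = 41 (decimal)
Expression in decimal: (41 + 20) × 4 - 29
Parentheses first: 41 + 20 = 61
Multiply: 61 × 4 = 244
Subtract: 244 - 29 = 215
215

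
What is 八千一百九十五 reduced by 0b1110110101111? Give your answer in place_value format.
Convert 八千一百九十五 (Chinese numeral) → 8×1000 + 1×100 + 9×10 + 5 = 8195 (decimal)
Convert 0b1110110101111 (binary) → 4096 + 2048 + 1024 + 256 + 128 + 32 + 8 + 4 + 2 + 1 = 7599 (decimal)
Compute 8195 - 7599 = 596
Convert 596 (decimal) → 596 = 5×100 + 9×10 + 6 → 5 hundreds, 9 tens, 6 ones (place-value notation)
5 hundreds, 9 tens, 6 ones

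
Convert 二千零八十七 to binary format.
Convert 二千零八十七 (Chinese numeral) → 2×1000 + 8×10 + 7 = 2087 (decimal)
Convert 2087 (decimal) → 2087 = 2048 + 32 + 4 + 2 + 1 → 0b100000100111 (binary)
0b100000100111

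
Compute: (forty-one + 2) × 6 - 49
Convert forty-one (English words) → 41 (decimal)
Expression in decimal: (41 + 2) × 6 - 49
Parentheses first: 41 + 2 = 43
Multiply: 43 × 6 = 258
Subtract: 258 - 49 = 209
209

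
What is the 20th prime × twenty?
Convert the 20th prime (prime index) → 71 (decimal)
Convert twenty (English words) → 20 (decimal)
Compute 71 × 20 = 1420
1420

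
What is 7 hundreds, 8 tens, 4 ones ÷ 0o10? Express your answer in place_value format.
Convert 7 hundreds, 8 tens, 4 ones (place-value notation) → 7×100 + 8×10 + 4 = 784 (decimal)
Convert 0o10 (octal) → 1×8 = 8 (decimal)
Compute 784 ÷ 8 = 98
Convert 98 (decimal) → 98 = 9×10 + 8 → 9 tens, 8 ones (place-value notation)
9 tens, 8 ones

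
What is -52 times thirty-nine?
Convert thirty-nine (English words) → 39 (decimal)
Compute -52 × 39 = -2028
-2028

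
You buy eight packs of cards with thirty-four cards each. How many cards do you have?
Convert thirty-four (English words) → 34 (decimal)
Convert eight (English words) → 8 (decimal)
Compute 34 × 8 = 272
272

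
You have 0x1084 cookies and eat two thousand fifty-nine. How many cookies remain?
Convert 0x1084 (hexadecimal) → 1×4096 + 8×16 + 4 = 4228 (decimal)
Convert two thousand fifty-nine (English words) → 2×1000 + 59 = 2059 (decimal)
Compute 4228 - 2059 = 2169
2169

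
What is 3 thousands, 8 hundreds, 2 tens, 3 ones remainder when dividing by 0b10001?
Convert 3 thousands, 8 hundreds, 2 tens, 3 ones (place-value notation) → 3×1000 + 8×100 + 2×10 + 3 = 3823 (decimal)
Convert 0b10001 (binary) → 16 + 1 = 17 (decimal)
Compute 3823 mod 17 = 15
15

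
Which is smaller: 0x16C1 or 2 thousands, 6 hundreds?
Convert 0x16C1 (hexadecimal) → 1×4096 + 6×256 + 12×16 + 1 = 5825 (decimal)
Convert 2 thousands, 6 hundreds (place-value notation) → 2×1000 + 6×100 = 2600 (decimal)
Compare 5825 vs 2600: smaller = 2600
2600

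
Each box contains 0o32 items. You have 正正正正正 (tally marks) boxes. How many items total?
Convert 0o32 (octal) → 3×8 + 2 = 26 (decimal)
Convert 正正正正正 (tally marks) → 5 + 5 + 5 + 5 + 5 = 25 (decimal)
Compute 26 × 25 = 650
650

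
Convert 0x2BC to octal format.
Convert 0x2BC (hexadecimal) → 2×256 + 11×16 + 12 = 700 (decimal)
Convert 700 (decimal) → 700 = 1×512 + 2×64 + 7×8 + 4 → 0o1274 (octal)
0o1274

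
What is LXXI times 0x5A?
Convert LXXI (Roman numeral) → 50 + 10 + 10 + 1 = 71 (decimal)
Convert 0x5A (hexadecimal) → 5×16 + 10 = 90 (decimal)
Compute 71 × 90 = 6390
6390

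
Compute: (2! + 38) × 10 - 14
Convert 2! (factorial) → 2 (decimal)
Expression in decimal: (2 + 38) × 10 - 14
Parentheses first: 2 + 38 = 40
Multiply: 40 × 10 = 400
Subtract: 400 - 14 = 386
386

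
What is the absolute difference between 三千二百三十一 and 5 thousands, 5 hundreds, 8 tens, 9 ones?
Convert 三千二百三十一 (Chinese numeral) → 3×1000 + 2×100 + 3×10 + 1 = 3231 (decimal)
Convert 5 thousands, 5 hundreds, 8 tens, 9 ones (place-value notation) → 5×1000 + 5×100 + 8×10 + 9 = 5589 (decimal)
Compute |3231 - 5589| = 2358
2358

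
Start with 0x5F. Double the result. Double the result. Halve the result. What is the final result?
Convert 0x5F (hexadecimal) → 5×16 + 15 = 95 (decimal)
Start: 95
95 × 2 = 190
190 × 2 = 380
380 ÷ 2 = 190
190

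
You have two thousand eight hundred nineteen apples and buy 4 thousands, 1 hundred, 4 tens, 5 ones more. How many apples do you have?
Convert two thousand eight hundred nineteen (English words) → 2×1000 + 8×100 + 19 = 2819 (decimal)
Convert 4 thousands, 1 hundred, 4 tens, 5 ones (place-value notation) → 4×1000 + 1×100 + 4×10 + 5 = 4145 (decimal)
Compute 2819 + 4145 = 6964
6964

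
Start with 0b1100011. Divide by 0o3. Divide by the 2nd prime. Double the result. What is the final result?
Convert 0b1100011 (binary) → 64 + 32 + 2 + 1 = 99 (decimal)
Start: 99
Convert 0o3 (octal) → 3 (decimal)
99 ÷ 3 = 33
Convert the 2nd prime (prime index) → 3 (decimal)
33 ÷ 3 = 11
11 × 2 = 22
22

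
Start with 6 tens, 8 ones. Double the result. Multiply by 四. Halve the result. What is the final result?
Convert 6 tens, 8 ones (place-value notation) → 6×10 + 8 = 68 (decimal)
Start: 68
68 × 2 = 136
Convert 四 (Chinese numeral) → 4 (decimal)
136 × 4 = 544
544 ÷ 2 = 272
272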